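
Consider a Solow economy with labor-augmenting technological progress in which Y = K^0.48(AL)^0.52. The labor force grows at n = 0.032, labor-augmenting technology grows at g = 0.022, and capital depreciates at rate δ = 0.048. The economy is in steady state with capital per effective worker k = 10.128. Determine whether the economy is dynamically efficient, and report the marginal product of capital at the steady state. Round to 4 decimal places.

dynamically efficient; MPK ≈ 0.1440

The effective depreciation rate is n + g + δ = 0.032 + 0.022 + 0.048 = 0.102.
MPK = 0.48·k^(0.48−1) = 0.48·10.128^(-0.52) ≈ 0.1440.
MPK > 0.102, so the economy is dynamically efficient (under-saving).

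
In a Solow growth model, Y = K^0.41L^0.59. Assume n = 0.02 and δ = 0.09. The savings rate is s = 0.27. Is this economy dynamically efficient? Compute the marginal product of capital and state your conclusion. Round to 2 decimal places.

dynamically efficient; MPK ≈ 0.17

Capital per worker breaks even when investment replaces (n + δ)·k; here n + δ = 0.11.
Steady-state k*: s·k^0.41 = 0.11·k gives k* = (0.27/0.11)^(1/0.59) ≈ 4.5811.
MPK = 0.41·4.5811^(-0.59) ≈ 0.1670.
MPK > n+δ = 0.11, so the economy is dynamically efficient (under-saving).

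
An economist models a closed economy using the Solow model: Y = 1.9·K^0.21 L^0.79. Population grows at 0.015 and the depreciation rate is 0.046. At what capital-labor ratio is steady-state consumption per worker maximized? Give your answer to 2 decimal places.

k_gold ≈ 10.78

The effective depreciation rate is n + δ = 0.015 + 0.046 = 0.061.
At the golden rule the marginal product of capital equals n+δ: 0.21·1.9·k^(0.21−1) = 0.061. Solving, k_gold = (0.21·1.9/0.061)^(1/0.79) ≈ 10.7760.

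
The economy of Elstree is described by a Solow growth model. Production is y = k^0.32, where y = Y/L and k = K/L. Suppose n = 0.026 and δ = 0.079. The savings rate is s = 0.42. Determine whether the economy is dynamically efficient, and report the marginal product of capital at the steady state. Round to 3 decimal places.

dynamically inefficient; MPK ≈ 0.080

Break-even investment rate: n + δ = 0.026 + 0.079 = 0.105.
Steady-state k*: s·k^0.32 = 0.105·k gives k* = (0.42/0.105)^(1/0.68) ≈ 7.6804.
MPK = 0.32·7.6804^(-0.68) ≈ 0.0800.
MPK < n+δ = 0.105, so the economy is dynamically inefficient (over-saving).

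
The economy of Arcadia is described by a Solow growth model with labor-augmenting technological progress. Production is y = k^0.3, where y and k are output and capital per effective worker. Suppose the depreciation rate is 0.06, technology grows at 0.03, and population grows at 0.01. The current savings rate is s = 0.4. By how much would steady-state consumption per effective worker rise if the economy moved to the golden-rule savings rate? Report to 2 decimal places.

Δc ≈ 0.03

Break-even investment rate: n + g + δ = 0.01 + 0.03 + 0.06 = 0.1.
Current steady state (s = 0.4): k* = (0.4/0.1)^(1/0.7) ≈ 7.2458, y* = 7.2458^0.3 ≈ 1.8114, c* = (1−0.4)·1.8114 ≈ 1.0869.
Setting f'(k) = n+g+δ gives 0.3·k^(0.3−1) = 0.1, hence k_gold = (0.3/0.1)^(1/0.7) ≈ 4.8040.
y_gold = 4.8040^0.3 ≈ 1.6013, c_gold = y_gold − 0.1·k_gold ≈ 1.1209.
Gain: Δc = 1.1209 − 1.0869 ≈ 0.0341.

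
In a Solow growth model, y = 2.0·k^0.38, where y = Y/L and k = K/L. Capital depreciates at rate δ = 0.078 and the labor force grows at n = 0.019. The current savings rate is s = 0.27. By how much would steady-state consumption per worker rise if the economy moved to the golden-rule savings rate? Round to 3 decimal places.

Break-even investment rate: n + δ = 0.019 + 0.078 = 0.097.
Current steady state (s = 0.27): k* = (0.27·2.0/0.097)^(1/0.62) ≈ 15.9447, y* = 2.0·15.9447^0.38 ≈ 5.7283, c* = (1−0.27)·5.7283 ≈ 4.1816.
Maximizing c = f(k) − (n+δ)·k gives f'(k) = n+δ, i.e. 0.38·2.0·k^(0.38−1) = 0.097, so k_gold = (0.38·2.0/0.097)^(1/0.62) ≈ 27.6696.
y_gold = 2.0·27.6696^0.38 ≈ 7.0630, c_gold = y_gold − 0.097·k_gold ≈ 4.3791.
Gain: Δc = 4.3791 − 4.1816 ≈ 0.1974.

Δc ≈ 0.197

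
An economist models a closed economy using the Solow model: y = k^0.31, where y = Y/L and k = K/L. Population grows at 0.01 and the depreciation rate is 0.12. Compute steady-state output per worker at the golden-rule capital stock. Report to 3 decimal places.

n + δ = 0.01 + 0.12 = 0.13.
At the golden rule the marginal product of capital equals n+δ: 0.31·k^(0.31−1) = 0.13. Solving, k_gold = (0.31/0.13)^(1/0.69) ≈ 3.5236.
Output: y_gold = k_gold^0.31 = 3.5236^0.31 ≈ 1.4776.

y_gold ≈ 1.478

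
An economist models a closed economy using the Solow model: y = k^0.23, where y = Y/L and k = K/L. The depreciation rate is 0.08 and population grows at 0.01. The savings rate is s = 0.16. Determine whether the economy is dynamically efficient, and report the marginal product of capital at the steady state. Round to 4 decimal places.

n + δ = 0.01 + 0.08 = 0.09.
Steady-state k*: s·k^0.23 = 0.09·k gives k* = (0.16/0.09)^(1/0.77) ≈ 2.1111.
MPK = 0.23·2.1111^(-0.77) ≈ 0.1294.
MPK > n+δ = 0.09, so the economy is dynamically efficient (under-saving).

dynamically efficient; MPK ≈ 0.1294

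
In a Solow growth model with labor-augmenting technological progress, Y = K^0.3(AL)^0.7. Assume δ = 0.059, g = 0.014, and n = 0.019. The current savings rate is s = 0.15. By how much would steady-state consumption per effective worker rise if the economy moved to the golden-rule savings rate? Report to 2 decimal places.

Δc ≈ 0.11

n + g + δ = 0.019 + 0.014 + 0.059 = 0.092.
Current steady state (s = 0.15): k* = (0.15/0.092)^(1/0.7) ≈ 2.0104, y* = 2.0104^0.3 ≈ 1.2331, c* = (1−0.15)·1.2331 ≈ 1.0481.
Maximizing c = f(k) − (n+g+δ)·k gives f'(k) = n+g+δ, i.e. 0.3·k^(0.3−1) = 0.092, so k_gold = (0.3/0.092)^(1/0.7) ≈ 5.4117.
y_gold = 5.4117^0.3 ≈ 1.6596, c_gold = y_gold − 0.092·k_gold ≈ 1.1617.
Gain: Δc = 1.1617 − 1.0481 ≈ 0.1136.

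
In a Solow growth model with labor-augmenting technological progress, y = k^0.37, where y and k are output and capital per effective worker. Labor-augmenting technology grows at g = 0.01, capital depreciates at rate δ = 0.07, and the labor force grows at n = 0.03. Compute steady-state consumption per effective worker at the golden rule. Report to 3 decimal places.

c_gold ≈ 1.285

Break-even investment rate: n + g + δ = 0.03 + 0.01 + 0.07 = 0.11.
Maximizing c = f(k) − (n+g+δ)·k gives f'(k) = n+g+δ, i.e. 0.37·k^(0.37−1) = 0.11, so k_gold = (0.37/0.11)^(1/0.63) ≈ 6.8581.
y_gold = 6.8581^0.37 ≈ 2.0389.
c_gold = y_gold − (n+g+δ)·k_gold = 2.0389 − 0.11·6.8581 ≈ 1.2845.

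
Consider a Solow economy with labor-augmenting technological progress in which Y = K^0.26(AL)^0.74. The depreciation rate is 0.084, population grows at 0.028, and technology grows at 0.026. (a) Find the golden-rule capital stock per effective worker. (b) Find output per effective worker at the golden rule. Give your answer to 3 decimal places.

(a) k_gold ≈ 2.354; (b) y_gold ≈ 1.249

Capital per effective worker breaks even when investment replaces (n + g + δ)·k; here n + g + δ = 0.138.
Maximizing c = f(k) − (n+g+δ)·k gives f'(k) = n+g+δ, i.e. 0.26·k^(0.26−1) = 0.138, so k_gold = (0.26/0.138)^(1/0.74) ≈ 2.3537.
y_gold = 2.3537^0.26 ≈ 1.2493.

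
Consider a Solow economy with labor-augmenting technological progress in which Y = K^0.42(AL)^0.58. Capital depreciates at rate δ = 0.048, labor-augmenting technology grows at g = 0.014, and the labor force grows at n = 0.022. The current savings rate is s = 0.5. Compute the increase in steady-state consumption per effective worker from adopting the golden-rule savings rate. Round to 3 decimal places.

Capital per effective worker breaks even when investment replaces (n + g + δ)·k; here n + g + δ = 0.084.
Current steady state (s = 0.5): k* = (0.5/0.084)^(1/0.58) ≈ 21.6608, y* = 21.6608^0.42 ≈ 3.6390, c* = (1−0.5)·3.6390 ≈ 1.8195.
Golden rule sets MPK = n+g+δ: 0.42·k^(0.42−1) = 0.084, so k_gold = (0.42/0.084)^(1/0.58) ≈ 16.0369.
y_gold = 16.0369^0.42 ≈ 3.2074, c_gold = y_gold − 0.084·k_gold ≈ 1.8603.
Gain: Δc = 1.8603 − 1.8195 ≈ 0.0408.

Δc ≈ 0.041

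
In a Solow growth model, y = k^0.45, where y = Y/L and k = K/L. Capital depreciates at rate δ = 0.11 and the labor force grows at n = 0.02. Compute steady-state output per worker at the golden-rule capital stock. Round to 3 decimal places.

y_gold ≈ 2.762

The effective depreciation rate is n + δ = 0.02 + 0.11 = 0.13.
Maximizing c = f(k) − (n+δ)·k gives f'(k) = n+δ, i.e. 0.45·k^(0.45−1) = 0.13, so k_gold = (0.45/0.13)^(1/0.55) ≈ 9.5607.
Output: y_gold = k_gold^0.45 = 9.5607^0.45 ≈ 2.7620.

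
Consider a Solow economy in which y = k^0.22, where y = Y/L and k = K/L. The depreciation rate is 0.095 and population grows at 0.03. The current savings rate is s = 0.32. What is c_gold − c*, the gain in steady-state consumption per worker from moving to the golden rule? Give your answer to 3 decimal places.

Capital per worker breaks even when investment replaces (n + δ)·k; here n + δ = 0.125.
Current steady state (s = 0.32): k* = (0.32/0.125)^(1/0.78) ≈ 3.3372, y* = 3.3372^0.22 ≈ 1.3036, c* = (1−0.32)·1.3036 ≈ 0.8864.
At the golden rule the marginal product of capital equals n+δ: 0.22·k^(0.22−1) = 0.125. Solving, k_gold = (0.22/0.125)^(1/0.78) ≈ 2.0642.
y_gold = 2.0642^0.22 ≈ 1.1729, c_gold = y_gold − 0.125·k_gold ≈ 0.9148.
Gain: Δc = 0.9148 − 0.8864 ≈ 0.0284.

Δc ≈ 0.028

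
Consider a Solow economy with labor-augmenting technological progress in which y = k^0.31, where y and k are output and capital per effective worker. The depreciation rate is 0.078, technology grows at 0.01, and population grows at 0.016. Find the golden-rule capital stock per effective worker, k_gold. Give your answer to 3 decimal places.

Capital per effective worker breaks even when investment replaces (n + g + δ)·k; here n + g + δ = 0.104.
Golden rule sets MPK = n+g+δ: 0.31·k^(0.31−1) = 0.104, so k_gold = (0.31/0.104)^(1/0.69) ≈ 4.8689.

k_gold ≈ 4.869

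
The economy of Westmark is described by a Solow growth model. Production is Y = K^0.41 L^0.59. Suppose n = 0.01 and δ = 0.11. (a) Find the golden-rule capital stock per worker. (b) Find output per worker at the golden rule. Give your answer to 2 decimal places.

Break-even investment rate: n + δ = 0.01 + 0.11 = 0.12.
Maximizing c = f(k) − (n+δ)·k gives f'(k) = n+δ, i.e. 0.41·k^(0.41−1) = 0.12, so k_gold = (0.41/0.12)^(1/0.59) ≈ 8.0244.
y_gold = 8.0244^0.41 ≈ 2.3486.

(a) k_gold ≈ 8.02; (b) y_gold ≈ 2.35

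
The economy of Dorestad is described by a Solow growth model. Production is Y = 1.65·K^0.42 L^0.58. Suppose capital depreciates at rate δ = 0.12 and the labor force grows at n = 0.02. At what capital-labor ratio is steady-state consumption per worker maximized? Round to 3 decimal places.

k_gold ≈ 15.761

Capital per worker breaks even when investment replaces (n + δ)·k; here n + δ = 0.14.
Setting f'(k) = n+δ gives 0.42·1.65·k^(0.42−1) = 0.14, hence k_gold = (0.42·1.65/0.14)^(1/0.58) ≈ 15.7614.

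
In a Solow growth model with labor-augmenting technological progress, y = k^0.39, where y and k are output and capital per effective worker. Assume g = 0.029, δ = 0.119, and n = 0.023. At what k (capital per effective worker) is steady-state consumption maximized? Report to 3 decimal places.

n + g + δ = 0.023 + 0.029 + 0.119 = 0.171.
At the golden rule the marginal product of capital equals n+g+δ: 0.39·k^(0.39−1) = 0.171. Solving, k_gold = (0.39/0.171)^(1/0.61) ≈ 3.8636.

k_gold ≈ 3.864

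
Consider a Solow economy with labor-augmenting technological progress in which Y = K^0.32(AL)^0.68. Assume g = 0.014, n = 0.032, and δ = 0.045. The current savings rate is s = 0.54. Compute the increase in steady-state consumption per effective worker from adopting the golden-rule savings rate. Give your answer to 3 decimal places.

Δc ≈ 0.165

Break-even investment rate: n + g + δ = 0.032 + 0.014 + 0.045 = 0.091.
Current steady state (s = 0.54): k* = (0.54/0.091)^(1/0.68) ≈ 13.7178, y* = 13.7178^0.32 ≈ 2.3117, c* = (1−0.54)·2.3117 ≈ 1.0634.
Maximizing c = f(k) − (n+g+δ)·k gives f'(k) = n+g+δ, i.e. 0.32·k^(0.32−1) = 0.091, so k_gold = (0.32/0.091)^(1/0.68) ≈ 6.3548.
y_gold = 6.3548^0.32 ≈ 1.8071, c_gold = y_gold − 0.091·k_gold ≈ 1.2289.
Gain: Δc = 1.2289 − 1.0634 ≈ 0.1655.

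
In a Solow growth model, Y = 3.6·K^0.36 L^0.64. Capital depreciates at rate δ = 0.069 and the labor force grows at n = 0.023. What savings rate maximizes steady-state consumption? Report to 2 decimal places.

The effective depreciation rate is n + δ = 0.023 + 0.069 = 0.092.
At the golden rule MPK = n+δ, and in any Cobb-Douglas steady state s = (n+δ)·k/y = MPK·k/y = capital's share 0.36.

s_gold = 0.36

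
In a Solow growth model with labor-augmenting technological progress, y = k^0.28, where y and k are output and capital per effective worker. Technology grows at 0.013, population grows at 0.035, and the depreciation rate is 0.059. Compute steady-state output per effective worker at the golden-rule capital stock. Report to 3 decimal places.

Capital per effective worker breaks even when investment replaces (n + g + δ)·k; here n + g + δ = 0.107.
Setting f'(k) = n+g+δ gives 0.28·k^(0.28−1) = 0.107, hence k_gold = (0.28/0.107)^(1/0.72) ≈ 3.8040.
Output: y_gold = k_gold^0.28 = 3.8040^0.28 ≈ 1.4537.

y_gold ≈ 1.454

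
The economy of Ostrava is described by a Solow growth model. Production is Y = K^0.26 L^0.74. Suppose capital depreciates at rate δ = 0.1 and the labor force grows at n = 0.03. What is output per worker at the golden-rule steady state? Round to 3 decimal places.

n + δ = 0.03 + 0.1 = 0.13.
Setting f'(k) = n+δ gives 0.26·k^(0.26−1) = 0.13, hence k_gold = (0.26/0.13)^(1/0.74) ≈ 2.5515.
Output: y_gold = k_gold^0.26 = 2.5515^0.26 ≈ 1.2758.

y_gold ≈ 1.276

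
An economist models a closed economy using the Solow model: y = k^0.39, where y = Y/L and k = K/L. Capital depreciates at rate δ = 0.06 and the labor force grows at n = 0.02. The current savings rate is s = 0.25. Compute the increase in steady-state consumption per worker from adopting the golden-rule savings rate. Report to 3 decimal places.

Δc ≈ 0.126

The effective depreciation rate is n + δ = 0.02 + 0.06 = 0.08.
Current steady state (s = 0.25): k* = (0.25/0.08)^(1/0.61) ≈ 6.4748, y* = 6.4748^0.39 ≈ 2.0720, c* = (1−0.25)·2.0720 ≈ 1.5540.
Setting f'(k) = n+δ gives 0.39·k^(0.39−1) = 0.08, hence k_gold = (0.39/0.08)^(1/0.61) ≈ 13.4223.
y_gold = 13.4223^0.39 ≈ 2.7533, c_gold = y_gold − 0.08·k_gold ≈ 1.6795.
Gain: Δc = 1.6795 − 1.5540 ≈ 0.1255.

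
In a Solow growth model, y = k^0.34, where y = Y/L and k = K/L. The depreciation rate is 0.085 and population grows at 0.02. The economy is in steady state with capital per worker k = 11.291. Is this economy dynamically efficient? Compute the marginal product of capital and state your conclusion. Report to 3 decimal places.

n + δ = 0.02 + 0.085 = 0.105.
MPK = 0.34·k^(0.34−1) = 0.34·11.291^(-0.66) ≈ 0.0687.
MPK < 0.105, so the economy is dynamically inefficient (over-saving).

dynamically inefficient; MPK ≈ 0.069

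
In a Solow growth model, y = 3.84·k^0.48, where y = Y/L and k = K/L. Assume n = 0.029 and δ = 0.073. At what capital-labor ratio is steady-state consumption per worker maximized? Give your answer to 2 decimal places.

The effective depreciation rate is n + δ = 0.029 + 0.073 = 0.102.
Maximizing c = f(k) − (n+δ)·k gives f'(k) = n+δ, i.e. 0.48·3.84·k^(0.48−1) = 0.102, so k_gold = (0.48·3.84/0.102)^(1/0.52) ≈ 261.3692.

k_gold ≈ 261.37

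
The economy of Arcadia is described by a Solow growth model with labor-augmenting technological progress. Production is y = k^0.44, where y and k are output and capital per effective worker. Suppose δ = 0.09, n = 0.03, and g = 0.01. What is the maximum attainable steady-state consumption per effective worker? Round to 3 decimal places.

Break-even investment rate: n + g + δ = 0.03 + 0.01 + 0.09 = 0.13.
Maximizing c = f(k) − (n+g+δ)·k gives f'(k) = n+g+δ, i.e. 0.44·k^(0.44−1) = 0.13, so k_gold = (0.44/0.13)^(1/0.56) ≈ 8.8217.
y_gold = 8.8217^0.44 ≈ 2.6064.
c_gold = y_gold − (n+g+δ)·k_gold = 2.6064 − 0.13·8.8217 ≈ 1.4596.

c_gold ≈ 1.460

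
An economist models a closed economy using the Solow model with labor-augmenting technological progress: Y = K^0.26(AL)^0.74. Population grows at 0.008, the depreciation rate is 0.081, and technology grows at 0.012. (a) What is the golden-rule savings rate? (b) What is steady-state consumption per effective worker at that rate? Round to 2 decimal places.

(a) s_gold = 0.26; (b) c_gold ≈ 1.03

The effective depreciation rate is n + g + δ = 0.008 + 0.012 + 0.081 = 0.101.
For Cobb-Douglas, s_gold equals capital's share: s_gold = 0.26.
Setting f'(k) = n+g+δ gives 0.26·k^(0.26−1) = 0.101, hence k_gold = (0.26/0.101)^(1/0.74) ≈ 3.5887.
y_gold = 3.5887^0.26 ≈ 1.3941; c_gold = (1−0.26)·y_gold ≈ 1.0316.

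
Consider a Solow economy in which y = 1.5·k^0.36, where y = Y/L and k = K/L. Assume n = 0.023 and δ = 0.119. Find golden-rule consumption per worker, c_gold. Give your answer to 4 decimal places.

c_gold ≈ 2.0351

Capital per worker breaks even when investment replaces (n + δ)·k; here n + δ = 0.142.
Setting f'(k) = n+δ gives 0.36·1.5·k^(0.36−1) = 0.142, hence k_gold = (0.36·1.5/0.142)^(1/0.64) ≈ 8.0615.
y_gold = 1.5·8.0615^0.36 ≈ 3.1798.
c_gold = y_gold − (n+δ)·k_gold = 3.1798 − 0.142·8.0615 ≈ 2.0351.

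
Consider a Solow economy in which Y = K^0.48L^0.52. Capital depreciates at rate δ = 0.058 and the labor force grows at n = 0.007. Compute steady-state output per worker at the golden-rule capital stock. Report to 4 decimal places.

y_gold ≈ 6.3319

Capital per worker breaks even when investment replaces (n + δ)·k; here n + δ = 0.065.
Maximizing c = f(k) − (n+δ)·k gives f'(k) = n+δ, i.e. 0.48·k^(0.48−1) = 0.065, so k_gold = (0.48/0.065)^(1/0.52) ≈ 46.7586.
Output: y_gold = k_gold^0.48 = 46.7586^0.48 ≈ 6.3319.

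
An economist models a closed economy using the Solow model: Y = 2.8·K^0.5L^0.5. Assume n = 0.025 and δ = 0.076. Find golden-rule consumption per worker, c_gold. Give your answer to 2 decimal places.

Break-even investment rate: n + δ = 0.025 + 0.076 = 0.101.
Maximizing c = f(k) − (n+δ)·k gives f'(k) = n+δ, i.e. 0.5·2.8·k^(0.5−1) = 0.101, so k_gold = (0.5·2.8/0.101)^(1/0.5) ≈ 192.1380.
y_gold = 2.8·192.1380^0.5 ≈ 38.8119.
c_gold = y_gold − (n+δ)·k_gold = 38.8119 − 0.101·192.1380 ≈ 19.4059.

c_gold ≈ 19.41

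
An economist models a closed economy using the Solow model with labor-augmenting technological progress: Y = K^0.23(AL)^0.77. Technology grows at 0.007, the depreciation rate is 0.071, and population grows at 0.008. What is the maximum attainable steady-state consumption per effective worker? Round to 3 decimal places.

Capital per effective worker breaks even when investment replaces (n + g + δ)·k; here n + g + δ = 0.086.
At the golden rule the marginal product of capital equals n+g+δ: 0.23·k^(0.23−1) = 0.086. Solving, k_gold = (0.23/0.086)^(1/0.77) ≈ 3.5879.
y_gold = 3.5879^0.23 ≈ 1.3416.
c_gold = y_gold − (n+g+δ)·k_gold = 1.3416 − 0.086·3.5879 ≈ 1.0330.

c_gold ≈ 1.033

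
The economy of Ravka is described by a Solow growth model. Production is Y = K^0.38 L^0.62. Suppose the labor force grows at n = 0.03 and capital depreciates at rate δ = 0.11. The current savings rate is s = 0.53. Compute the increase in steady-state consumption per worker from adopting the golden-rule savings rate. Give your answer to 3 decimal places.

Δc ≈ 0.081

The effective depreciation rate is n + δ = 0.03 + 0.11 = 0.14.
Current steady state (s = 0.53): k* = (0.53/0.14)^(1/0.62) ≈ 8.5604, y* = 8.5604^0.38 ≈ 2.2613, c* = (1−0.53)·2.2613 ≈ 1.0628.
At the golden rule the marginal product of capital equals n+δ: 0.38·k^(0.38−1) = 0.14. Solving, k_gold = (0.38/0.14)^(1/0.62) ≈ 5.0055.
y_gold = 5.0055^0.38 ≈ 1.8441, c_gold = y_gold − 0.14·k_gold ≈ 1.1434.
Gain: Δc = 1.1434 − 1.0628 ≈ 0.0806.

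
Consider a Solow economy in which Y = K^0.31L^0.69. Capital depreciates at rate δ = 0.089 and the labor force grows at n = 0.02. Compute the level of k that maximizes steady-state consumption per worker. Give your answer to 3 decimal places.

k_gold ≈ 4.549

n + δ = 0.02 + 0.089 = 0.109.
Golden rule sets MPK = n+δ: 0.31·k^(0.31−1) = 0.109, so k_gold = (0.31/0.109)^(1/0.69) ≈ 4.5486.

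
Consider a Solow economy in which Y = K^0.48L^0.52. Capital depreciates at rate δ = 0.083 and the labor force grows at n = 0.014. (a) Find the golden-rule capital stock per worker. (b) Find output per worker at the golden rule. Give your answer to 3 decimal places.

(a) k_gold ≈ 21.653; (b) y_gold ≈ 4.376

The effective depreciation rate is n + δ = 0.014 + 0.083 = 0.097.
At the golden rule the marginal product of capital equals n+δ: 0.48·k^(0.48−1) = 0.097. Solving, k_gold = (0.48/0.097)^(1/0.52) ≈ 21.6530.
y_gold = 21.6530^0.48 ≈ 4.3757.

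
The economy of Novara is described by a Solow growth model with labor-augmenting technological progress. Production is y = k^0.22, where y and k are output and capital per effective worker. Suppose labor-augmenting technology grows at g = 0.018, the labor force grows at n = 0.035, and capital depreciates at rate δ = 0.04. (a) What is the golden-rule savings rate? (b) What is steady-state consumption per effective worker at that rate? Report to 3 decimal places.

The effective depreciation rate is n + g + δ = 0.035 + 0.018 + 0.04 = 0.093.
For Cobb-Douglas, s_gold equals capital's share: s_gold = 0.22.
Golden rule sets MPK = n+g+δ: 0.22·k^(0.22−1) = 0.093, so k_gold = (0.22/0.093)^(1/0.78) ≈ 3.0159.
y_gold = 3.0159^0.22 ≈ 1.2749; c_gold = (1−0.22)·y_gold ≈ 0.9944.

(a) s_gold = 0.220; (b) c_gold ≈ 0.994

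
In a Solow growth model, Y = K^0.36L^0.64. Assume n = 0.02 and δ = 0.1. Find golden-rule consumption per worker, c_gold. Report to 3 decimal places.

The effective depreciation rate is n + δ = 0.02 + 0.1 = 0.12.
Setting f'(k) = n+δ gives 0.36·k^(0.36−1) = 0.12, hence k_gold = (0.36/0.12)^(1/0.64) ≈ 5.5655.
y_gold = 5.5655^0.36 ≈ 1.8552.
c_gold = y_gold − (n+δ)·k_gold = 1.8552 − 0.12·5.5655 ≈ 1.1873.

c_gold ≈ 1.187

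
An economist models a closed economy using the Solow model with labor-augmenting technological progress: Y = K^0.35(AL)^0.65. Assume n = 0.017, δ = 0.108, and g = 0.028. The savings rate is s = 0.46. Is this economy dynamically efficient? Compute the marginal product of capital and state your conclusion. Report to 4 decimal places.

n + g + δ = 0.017 + 0.028 + 0.108 = 0.153.
Steady-state k*: s·k^0.35 = 0.153·k gives k* = (0.46/0.153)^(1/0.65) ≈ 5.4386.
MPK = 0.35·5.4386^(-0.65) ≈ 0.1164.
MPK < n+g+δ = 0.153, so the economy is dynamically inefficient (over-saving).

dynamically inefficient; MPK ≈ 0.1164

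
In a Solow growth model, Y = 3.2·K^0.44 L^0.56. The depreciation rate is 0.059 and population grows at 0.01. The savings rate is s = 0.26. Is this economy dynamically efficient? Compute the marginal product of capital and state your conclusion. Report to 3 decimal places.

dynamically efficient; MPK ≈ 0.117

n + δ = 0.01 + 0.059 = 0.069.
Steady-state k*: s·A·k^0.44 = 0.069·k gives k* = (0.26·3.2/0.069)^(1/0.56) ≈ 85.2799.
MPK = 0.44·3.2·85.2799^(-0.56) ≈ 0.1168.
MPK > n+δ = 0.069, so the economy is dynamically efficient (under-saving).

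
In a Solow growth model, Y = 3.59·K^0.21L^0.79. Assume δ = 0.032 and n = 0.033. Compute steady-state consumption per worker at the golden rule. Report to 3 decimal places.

c_gold ≈ 5.441

Capital per worker breaks even when investment replaces (n + δ)·k; here n + δ = 0.065.
At the golden rule the marginal product of capital equals n+δ: 0.21·3.59·k^(0.21−1) = 0.065. Solving, k_gold = (0.21·3.59/0.065)^(1/0.79) ≈ 22.2506.
y_gold = 3.59·22.2506^0.21 ≈ 6.8871.
c_gold = y_gold − (n+δ)·k_gold = 6.8871 − 0.065·22.2506 ≈ 5.4408.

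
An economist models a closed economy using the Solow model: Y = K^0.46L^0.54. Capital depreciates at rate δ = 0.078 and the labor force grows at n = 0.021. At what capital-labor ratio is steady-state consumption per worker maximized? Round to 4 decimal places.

Break-even investment rate: n + δ = 0.021 + 0.078 = 0.099.
At the golden rule the marginal product of capital equals n+δ: 0.46·k^(0.46−1) = 0.099. Solving, k_gold = (0.46/0.099)^(1/0.54) ≈ 17.1954.

k_gold ≈ 17.1954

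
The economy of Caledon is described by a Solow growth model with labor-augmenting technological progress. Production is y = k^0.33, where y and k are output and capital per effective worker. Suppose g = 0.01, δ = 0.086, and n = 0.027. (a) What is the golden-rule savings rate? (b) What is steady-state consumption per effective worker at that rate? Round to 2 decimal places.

n + g + δ = 0.027 + 0.01 + 0.086 = 0.123.
For Cobb-Douglas, s_gold equals capital's share: s_gold = 0.33.
At the golden rule the marginal product of capital equals n+g+δ: 0.33·k^(0.33−1) = 0.123. Solving, k_gold = (0.33/0.123)^(1/0.67) ≈ 4.3623.
y_gold = 4.3623^0.33 ≈ 1.6259; c_gold = (1−0.33)·y_gold ≈ 1.0894.

(a) s_gold = 0.33; (b) c_gold ≈ 1.09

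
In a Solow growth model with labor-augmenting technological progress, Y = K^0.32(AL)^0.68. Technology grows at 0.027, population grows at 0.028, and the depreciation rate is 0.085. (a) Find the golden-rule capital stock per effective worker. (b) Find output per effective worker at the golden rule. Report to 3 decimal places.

Capital per effective worker breaks even when investment replaces (n + g + δ)·k; here n + g + δ = 0.14.
At the golden rule the marginal product of capital equals n+g+δ: 0.32·k^(0.32−1) = 0.14. Solving, k_gold = (0.32/0.14)^(1/0.68) ≈ 3.3727.
y_gold = 3.3727^0.32 ≈ 1.4755.

(a) k_gold ≈ 3.373; (b) y_gold ≈ 1.476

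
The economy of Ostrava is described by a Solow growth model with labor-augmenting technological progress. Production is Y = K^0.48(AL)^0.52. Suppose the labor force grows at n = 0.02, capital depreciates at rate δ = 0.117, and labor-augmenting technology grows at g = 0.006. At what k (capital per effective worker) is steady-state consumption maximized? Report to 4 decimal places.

Capital per effective worker breaks even when investment replaces (n + g + δ)·k; here n + g + δ = 0.143.
At the golden rule the marginal product of capital equals n+g+δ: 0.48·k^(0.48−1) = 0.143. Solving, k_gold = (0.48/0.143)^(1/0.52) ≈ 10.2649.

k_gold ≈ 10.2649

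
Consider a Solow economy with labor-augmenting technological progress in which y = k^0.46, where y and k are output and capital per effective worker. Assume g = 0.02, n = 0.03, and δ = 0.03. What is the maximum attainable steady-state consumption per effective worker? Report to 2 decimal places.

c_gold ≈ 2.40

The effective depreciation rate is n + g + δ = 0.03 + 0.02 + 0.03 = 0.08.
Golden rule sets MPK = n+g+δ: 0.46·k^(0.46−1) = 0.08, so k_gold = (0.46/0.08)^(1/0.54) ≈ 25.5148.
y_gold = 25.5148^0.46 ≈ 4.4374.
c_gold = y_gold − (n+g+δ)·k_gold = 4.4374 − 0.08·25.5148 ≈ 2.3962.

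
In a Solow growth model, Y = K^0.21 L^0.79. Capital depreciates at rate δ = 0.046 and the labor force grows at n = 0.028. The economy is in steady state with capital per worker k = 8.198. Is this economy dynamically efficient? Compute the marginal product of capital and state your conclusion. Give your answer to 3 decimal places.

The effective depreciation rate is n + δ = 0.028 + 0.046 = 0.074.
MPK = 0.21·k^(0.21−1) = 0.21·8.198^(-0.79) ≈ 0.0398.
MPK < 0.074, so the economy is dynamically inefficient (over-saving).

dynamically inefficient; MPK ≈ 0.040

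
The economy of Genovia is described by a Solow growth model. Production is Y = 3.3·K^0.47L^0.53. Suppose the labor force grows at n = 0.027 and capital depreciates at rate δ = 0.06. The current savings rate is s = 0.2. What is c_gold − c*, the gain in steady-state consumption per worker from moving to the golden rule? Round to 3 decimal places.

Capital per worker breaks even when investment replaces (n + δ)·k; here n + δ = 0.087.
Current steady state (s = 0.2): k* = (0.2·3.3/0.087)^(1/0.53) ≈ 45.7535, y* = 3.3·45.7535^0.47 ≈ 19.9028, c* = (1−0.2)·19.9028 ≈ 15.9222.
At the golden rule the marginal product of capital equals n+δ: 0.47·3.3·k^(0.47−1) = 0.087. Solving, k_gold = (0.47·3.3/0.087)^(1/0.53) ≈ 229.3781.
y_gold = 3.3·229.3781^0.47 ≈ 42.4594, c_gold = y_gold − 0.087·k_gold ≈ 22.5035.
Gain: Δc = 22.5035 − 15.9222 ≈ 6.5813.

Δc ≈ 6.581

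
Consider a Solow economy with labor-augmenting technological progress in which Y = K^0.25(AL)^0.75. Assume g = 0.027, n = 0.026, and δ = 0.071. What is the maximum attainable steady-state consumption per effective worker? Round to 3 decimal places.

The effective depreciation rate is n + g + δ = 0.026 + 0.027 + 0.071 = 0.124.
Golden rule sets MPK = n+g+δ: 0.25·k^(0.25−1) = 0.124, so k_gold = (0.25/0.124)^(1/0.75) ≈ 2.5470.
y_gold = 2.5470^0.25 ≈ 1.2633.
c_gold = y_gold − (n+g+δ)·k_gold = 1.2633 − 0.124·2.5470 ≈ 0.9475.

c_gold ≈ 0.947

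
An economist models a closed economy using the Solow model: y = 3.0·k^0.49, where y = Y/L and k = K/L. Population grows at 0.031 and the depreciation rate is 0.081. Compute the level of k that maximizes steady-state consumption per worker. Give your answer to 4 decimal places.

k_gold ≈ 155.7226

Break-even investment rate: n + δ = 0.031 + 0.081 = 0.112.
Golden rule sets MPK = n+δ: 0.49·3.0·k^(0.49−1) = 0.112, so k_gold = (0.49·3.0/0.112)^(1/0.51) ≈ 155.7226.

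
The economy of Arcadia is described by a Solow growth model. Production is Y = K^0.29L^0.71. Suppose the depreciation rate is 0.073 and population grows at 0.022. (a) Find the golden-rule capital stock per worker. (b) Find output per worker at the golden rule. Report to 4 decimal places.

The effective depreciation rate is n + δ = 0.022 + 0.073 = 0.095.
At the golden rule the marginal product of capital equals n+δ: 0.29·k^(0.29−1) = 0.095. Solving, k_gold = (0.29/0.095)^(1/0.71) ≈ 4.8155.
y_gold = 4.8155^0.29 ≈ 1.5775.

(a) k_gold ≈ 4.8155; (b) y_gold ≈ 1.5775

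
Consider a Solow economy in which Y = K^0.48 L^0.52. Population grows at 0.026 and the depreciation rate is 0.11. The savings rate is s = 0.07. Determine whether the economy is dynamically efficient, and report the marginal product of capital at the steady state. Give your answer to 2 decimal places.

dynamically efficient; MPK ≈ 0.93

Break-even investment rate: n + δ = 0.026 + 0.11 = 0.136.
Steady-state k*: s·k^0.48 = 0.136·k gives k* = (0.07/0.136)^(1/0.52) ≈ 0.2788.
MPK = 0.48·0.2788^(-0.52) ≈ 0.9326.
MPK > n+δ = 0.136, so the economy is dynamically efficient (under-saving).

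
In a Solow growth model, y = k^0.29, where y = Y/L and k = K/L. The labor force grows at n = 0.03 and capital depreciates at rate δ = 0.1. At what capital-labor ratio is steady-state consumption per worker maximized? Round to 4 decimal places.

n + δ = 0.03 + 0.1 = 0.13.
Setting f'(k) = n+δ gives 0.29·k^(0.29−1) = 0.13, hence k_gold = (0.29/0.13)^(1/0.71) ≈ 3.0959.

k_gold ≈ 3.0959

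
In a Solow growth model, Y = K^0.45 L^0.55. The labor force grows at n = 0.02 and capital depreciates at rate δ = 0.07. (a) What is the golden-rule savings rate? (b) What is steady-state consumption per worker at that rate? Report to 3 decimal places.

(a) s_gold = 0.450; (b) c_gold ≈ 2.052

The effective depreciation rate is n + δ = 0.02 + 0.07 = 0.09.
For Cobb-Douglas, s_gold equals capital's share: s_gold = 0.45.
Maximizing c = f(k) − (n+δ)·k gives f'(k) = n+δ, i.e. 0.45·k^(0.45−1) = 0.09, so k_gold = (0.45/0.09)^(1/0.55) ≈ 18.6575.
y_gold = 18.6575^0.45 ≈ 3.7315; c_gold = (1−0.45)·y_gold ≈ 2.0523.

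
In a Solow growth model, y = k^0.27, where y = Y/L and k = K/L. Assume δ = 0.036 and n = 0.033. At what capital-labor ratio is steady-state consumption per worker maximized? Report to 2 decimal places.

k_gold ≈ 6.48

Break-even investment rate: n + δ = 0.033 + 0.036 = 0.069.
At the golden rule the marginal product of capital equals n+δ: 0.27·k^(0.27−1) = 0.069. Solving, k_gold = (0.27/0.069)^(1/0.73) ≈ 6.4813.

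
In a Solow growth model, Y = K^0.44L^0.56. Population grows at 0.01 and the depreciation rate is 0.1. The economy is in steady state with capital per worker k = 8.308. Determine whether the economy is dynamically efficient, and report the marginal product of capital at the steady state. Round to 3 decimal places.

n + δ = 0.01 + 0.1 = 0.11.
MPK = 0.44·k^(0.44−1) = 0.44·8.308^(-0.56) ≈ 0.1344.
MPK > 0.11, so the economy is dynamically efficient (under-saving).

dynamically efficient; MPK ≈ 0.134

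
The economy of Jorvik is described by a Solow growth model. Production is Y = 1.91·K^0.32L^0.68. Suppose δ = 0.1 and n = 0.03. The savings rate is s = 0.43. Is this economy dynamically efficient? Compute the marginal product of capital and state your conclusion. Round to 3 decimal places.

The effective depreciation rate is n + δ = 0.03 + 0.1 = 0.13.
Steady-state k*: s·A·k^0.32 = 0.13·k gives k* = (0.43·1.91/0.13)^(1/0.68) ≈ 15.0415.
MPK = 0.32·1.91·15.0415^(-0.68) ≈ 0.0967.
MPK < n+δ = 0.13, so the economy is dynamically inefficient (over-saving).

dynamically inefficient; MPK ≈ 0.097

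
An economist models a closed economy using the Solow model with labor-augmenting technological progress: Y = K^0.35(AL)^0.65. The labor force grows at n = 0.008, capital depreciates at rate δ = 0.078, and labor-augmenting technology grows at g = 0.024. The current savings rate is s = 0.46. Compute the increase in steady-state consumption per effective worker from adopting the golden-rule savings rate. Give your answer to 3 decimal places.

The effective depreciation rate is n + g + δ = 0.008 + 0.024 + 0.078 = 0.11.
Current steady state (s = 0.46): k* = (0.46/0.11)^(1/0.65) ≈ 9.0354, y* = 9.0354^0.35 ≈ 2.1606, c* = (1−0.46)·2.1606 ≈ 1.1667.
Setting f'(k) = n+g+δ gives 0.35·k^(0.35−1) = 0.11, hence k_gold = (0.35/0.11)^(1/0.65) ≈ 5.9340.
y_gold = 5.9340^0.35 ≈ 1.8650, c_gold = y_gold − 0.11·k_gold ≈ 1.2122.
Gain: Δc = 1.2122 − 1.1667 ≈ 0.0455.

Δc ≈ 0.045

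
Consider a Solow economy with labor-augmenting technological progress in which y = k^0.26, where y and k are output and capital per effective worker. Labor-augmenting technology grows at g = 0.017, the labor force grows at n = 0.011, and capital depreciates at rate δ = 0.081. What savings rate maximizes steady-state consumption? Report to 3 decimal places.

s_gold = 0.260

Capital per effective worker breaks even when investment replaces (n + g + δ)·k; here n + g + δ = 0.109.
At the golden rule MPK = n+g+δ, and in any Cobb-Douglas steady state s = (n+g+δ)·k/y = MPK·k/y = capital's share 0.26.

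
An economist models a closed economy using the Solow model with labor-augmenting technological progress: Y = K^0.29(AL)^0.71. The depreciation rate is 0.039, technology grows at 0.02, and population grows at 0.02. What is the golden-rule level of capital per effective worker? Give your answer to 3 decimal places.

k_gold ≈ 6.244

Break-even investment rate: n + g + δ = 0.02 + 0.02 + 0.039 = 0.079.
Setting f'(k) = n+g+δ gives 0.29·k^(0.29−1) = 0.079, hence k_gold = (0.29/0.079)^(1/0.71) ≈ 6.2438.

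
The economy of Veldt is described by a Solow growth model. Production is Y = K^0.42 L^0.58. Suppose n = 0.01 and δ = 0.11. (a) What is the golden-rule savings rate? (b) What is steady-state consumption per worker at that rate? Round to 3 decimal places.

(a) s_gold = 0.420; (b) c_gold ≈ 1.437

n + δ = 0.01 + 0.11 = 0.12.
For Cobb-Douglas, s_gold equals capital's share: s_gold = 0.42.
Golden rule sets MPK = n+δ: 0.42·k^(0.42−1) = 0.12, so k_gold = (0.42/0.12)^(1/0.58) ≈ 8.6706.
y_gold = 8.6706^0.42 ≈ 2.4773; c_gold = (1−0.42)·y_gold ≈ 1.4368.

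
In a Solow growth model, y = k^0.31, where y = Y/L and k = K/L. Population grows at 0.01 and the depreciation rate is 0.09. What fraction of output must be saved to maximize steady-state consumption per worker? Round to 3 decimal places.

s_gold = 0.310

n + δ = 0.01 + 0.09 = 0.1.
At the golden rule MPK = n+δ, and in any Cobb-Douglas steady state s = (n+δ)·k/y = MPK·k/y = capital's share 0.31.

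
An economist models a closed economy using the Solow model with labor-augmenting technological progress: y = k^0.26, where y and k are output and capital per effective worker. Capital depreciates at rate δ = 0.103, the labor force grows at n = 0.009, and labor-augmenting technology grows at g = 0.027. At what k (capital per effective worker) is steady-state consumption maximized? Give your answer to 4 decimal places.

k_gold ≈ 2.3308

n + g + δ = 0.009 + 0.027 + 0.103 = 0.139.
At the golden rule the marginal product of capital equals n+g+δ: 0.26·k^(0.26−1) = 0.139. Solving, k_gold = (0.26/0.139)^(1/0.74) ≈ 2.3308.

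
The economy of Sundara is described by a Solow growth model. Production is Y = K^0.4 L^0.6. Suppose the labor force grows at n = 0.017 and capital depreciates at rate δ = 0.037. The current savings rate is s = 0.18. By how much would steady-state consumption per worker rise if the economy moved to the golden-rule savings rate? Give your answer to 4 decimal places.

Δc ≈ 0.4502

Capital per worker breaks even when investment replaces (n + δ)·k; here n + δ = 0.054.
Current steady state (s = 0.18): k* = (0.18/0.054)^(1/0.6) ≈ 7.4381, y* = 7.4381^0.4 ≈ 2.2314, c* = (1−0.18)·2.2314 ≈ 1.8298.
At the golden rule the marginal product of capital equals n+δ: 0.4·k^(0.4−1) = 0.054. Solving, k_gold = (0.4/0.054)^(1/0.6) ≈ 28.1478.
y_gold = 28.1478^0.4 ≈ 3.7999, c_gold = y_gold − 0.054·k_gold ≈ 2.2800.
Gain: Δc = 2.2800 − 1.8298 ≈ 0.4502.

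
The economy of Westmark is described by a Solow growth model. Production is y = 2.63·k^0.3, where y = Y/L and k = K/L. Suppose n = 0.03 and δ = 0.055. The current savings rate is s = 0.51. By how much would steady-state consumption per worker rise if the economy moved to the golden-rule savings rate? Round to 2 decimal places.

Δc ≈ 0.58

Break-even investment rate: n + δ = 0.03 + 0.055 = 0.085.
Current steady state (s = 0.51): k* = (0.51·2.63/0.085)^(1/0.7) ≈ 51.4732, y* = 2.63·51.4732^0.3 ≈ 8.5789, c* = (1−0.51)·8.5789 ≈ 4.2036.
Setting f'(k) = n+δ gives 0.3·2.63·k^(0.3−1) = 0.085, hence k_gold = (0.3·2.63/0.085)^(1/0.7) ≈ 24.1195.
y_gold = 2.63·24.1195^0.3 ≈ 6.8339, c_gold = y_gold − 0.085·k_gold ≈ 4.7837.
Gain: Δc = 4.7837 − 4.2036 ≈ 0.5801.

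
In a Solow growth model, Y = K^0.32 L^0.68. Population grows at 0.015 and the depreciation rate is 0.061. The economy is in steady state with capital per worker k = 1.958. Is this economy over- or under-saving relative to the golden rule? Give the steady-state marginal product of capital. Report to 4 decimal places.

under-saving; MPK ≈ 0.2026

Capital per worker breaks even when investment replaces (n + δ)·k; here n + δ = 0.076.
MPK = 0.32·k^(0.32−1) = 0.32·1.958^(-0.68) ≈ 0.2026.
MPK > 0.076, so the economy is dynamically efficient (under-saving).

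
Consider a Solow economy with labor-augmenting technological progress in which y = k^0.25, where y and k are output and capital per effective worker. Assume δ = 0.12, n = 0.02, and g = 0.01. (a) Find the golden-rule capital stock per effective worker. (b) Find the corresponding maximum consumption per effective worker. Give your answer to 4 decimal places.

(a) k_gold ≈ 1.9761; (b) c_gold ≈ 0.8892

Break-even investment rate: n + g + δ = 0.02 + 0.01 + 0.12 = 0.15.
Setting f'(k) = n+g+δ gives 0.25·k^(0.25−1) = 0.15, hence k_gold = (0.25/0.15)^(1/0.75) ≈ 1.9761.
y_gold = 1.9761^0.25 ≈ 1.1856; c_gold = y_gold − 0.15·k_gold ≈ 0.8892.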